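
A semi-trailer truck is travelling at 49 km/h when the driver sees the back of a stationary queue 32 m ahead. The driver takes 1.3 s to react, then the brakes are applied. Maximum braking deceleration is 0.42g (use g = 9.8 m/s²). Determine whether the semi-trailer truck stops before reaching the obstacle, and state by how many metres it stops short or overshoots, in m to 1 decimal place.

No — it overshoots by 8.2 m

49 km/h ÷ 3.6 = 13.6111 m/s.
a = 0.42 × 9.8 = 4.116 m/s².
Reaction distance = 13.6111 × 1.3 = 17.694 m.
Braking distance = v²/(2a) = 185.262 / 8.232 = 22.505 m.
Total stopping distance = 17.694 + 22.505 = 40.199 m, vs 32 m available — it cannot stop in time and overshoots by 40.199 − 32 = 8.199 m.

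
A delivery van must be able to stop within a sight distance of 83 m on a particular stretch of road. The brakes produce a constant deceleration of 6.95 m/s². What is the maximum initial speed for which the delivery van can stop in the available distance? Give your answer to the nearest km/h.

Maximum speed ≈ 122 km/h

v²/(2a) = d ⇒ v = √(2 × 6.950 × 83) = √1153.70 = 33.9662 m/s.
33.9662 m/s × 3.6 = 122.278 km/h.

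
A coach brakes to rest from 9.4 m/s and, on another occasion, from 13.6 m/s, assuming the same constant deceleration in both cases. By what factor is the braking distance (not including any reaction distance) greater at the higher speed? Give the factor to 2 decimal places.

Braking distance d = v²/(2a), so with a fixed, d ∝ v².
Factor = (13.6/9.4)² = 1.4468² = 2.0932.

Factor ≈ 2.09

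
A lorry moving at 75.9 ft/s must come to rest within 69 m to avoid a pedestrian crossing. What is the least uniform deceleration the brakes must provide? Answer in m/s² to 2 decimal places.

75.9 ft/s × 0.3048 = 23.1343 m/s.
v² = 2a·d ⇒ a = v²/(2d) = 23.1343² / (2 × 69.000) = 535.196 / 138.000 = 3.8782 m/s².

Required deceleration ≈ 3.88 m/s²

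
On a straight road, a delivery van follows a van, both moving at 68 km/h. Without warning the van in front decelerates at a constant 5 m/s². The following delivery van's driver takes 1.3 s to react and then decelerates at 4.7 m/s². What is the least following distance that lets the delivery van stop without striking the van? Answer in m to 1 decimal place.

68 km/h ÷ 3.6 = 18.8889 m/s.
Leader travels v²/(2a_L) = 356.791 / 10.000 = 35.679 m before stopping.
Follower covers v·t_r = 18.8889 × 1.3 = 24.556 m while reacting, then v²/(2a_F) = 356.791 / 9.400 = 37.956 m while braking, for a total of 24.556 + 37.956 = 62.512 m.
Since a_F ≤ a_L and the follower starts braking later, the follower is never slower than the leader, so the closest approach is when both have stopped.
Minimum gap = 62.512 − 35.679 = 26.833 m.

Minimum gap ≈ 26.8 m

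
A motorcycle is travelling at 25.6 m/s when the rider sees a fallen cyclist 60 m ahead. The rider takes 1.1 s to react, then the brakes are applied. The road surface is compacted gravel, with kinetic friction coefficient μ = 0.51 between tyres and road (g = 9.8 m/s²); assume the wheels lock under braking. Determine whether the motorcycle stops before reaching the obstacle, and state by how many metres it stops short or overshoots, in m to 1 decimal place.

No — it overshoots by 33.7 m

a = μg = 0.51 × 9.8 = 4.998 m/s².
Reaction distance = 25.6000 × 1.1 = 28.160 m.
Braking distance = v²/(2a) = 655.360 / 9.996 = 65.562 m.
Total stopping distance = 28.160 + 65.562 = 93.722 m, vs 60 m available — it cannot stop in time and overshoots by 93.722 − 60 = 33.722 m.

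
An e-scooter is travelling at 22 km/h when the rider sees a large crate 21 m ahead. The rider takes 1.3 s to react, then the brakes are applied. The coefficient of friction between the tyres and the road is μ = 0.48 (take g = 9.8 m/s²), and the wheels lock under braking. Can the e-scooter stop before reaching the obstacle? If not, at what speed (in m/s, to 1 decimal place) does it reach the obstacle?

22 km/h ÷ 3.6 = 6.1111 m/s.
a = μg = 0.48 × 9.8 = 4.704 m/s².
Reaction distance = 6.1111 × 1.3 = 7.944 m.
Braking distance = v²/(2a) = 37.346 / 9.408 = 3.970 m.
Total stopping distance = 7.944 + 3.970 = 11.914 m, vs 21 m available — it stops with 21 − 11.914 = 9.086 m to spare.

Yes — it stops about 9.1 m short of the obstacle, so it never reaches it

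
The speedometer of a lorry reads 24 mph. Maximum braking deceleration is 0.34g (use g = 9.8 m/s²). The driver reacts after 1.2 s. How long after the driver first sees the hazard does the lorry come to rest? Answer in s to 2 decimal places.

Total time ≈ 4.42 s

24 mph × 0.44704 = 10.7290 m/s.
a = 0.34 × 9.8 = 3.332 m/s².
Braking time = v/a = 10.7290 / 3.332 = 3.220 s.
Total = 1.2 + 3.220 = 4.420 s.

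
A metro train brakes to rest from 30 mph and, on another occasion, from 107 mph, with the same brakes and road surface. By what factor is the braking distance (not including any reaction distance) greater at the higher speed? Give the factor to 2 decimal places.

Braking distance d = v²/(2a), so with a fixed, d ∝ v².
Factor = (107/30)² = 3.5667² = 12.7213.

Factor ≈ 12.72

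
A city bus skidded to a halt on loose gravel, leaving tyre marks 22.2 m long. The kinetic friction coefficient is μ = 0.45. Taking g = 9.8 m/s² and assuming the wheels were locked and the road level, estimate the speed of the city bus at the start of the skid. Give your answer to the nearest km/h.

Initial speed ≈ 50 km/h

Deceleration a = μg = 0.45 × 9.8 = 4.410 m/s².
v = √(2a·d) = √(2 × 4.410 × 22.2) = √195.804 = 13.9930 m/s.
= 13.9930 × 3.6 = 50.375 km/h.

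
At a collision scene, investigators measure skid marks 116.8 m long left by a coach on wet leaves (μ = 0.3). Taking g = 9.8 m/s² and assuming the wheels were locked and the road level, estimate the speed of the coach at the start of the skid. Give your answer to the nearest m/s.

Deceleration a = μg = 0.3 × 9.8 = 2.940 m/s².
v = √(2a·d) = √(2 × 2.940 × 116.8) = √686.784 = 26.2066 m/s.

Initial speed ≈ 26 m/s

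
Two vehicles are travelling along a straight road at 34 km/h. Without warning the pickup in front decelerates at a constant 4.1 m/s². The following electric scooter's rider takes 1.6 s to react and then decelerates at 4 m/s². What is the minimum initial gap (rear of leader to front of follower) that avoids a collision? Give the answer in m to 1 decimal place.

Minimum gap ≈ 15.4 m

34 km/h ÷ 3.6 = 9.4444 m/s.
Leader travels v²/(2a_L) = 89.197 / 8.200 = 10.878 m before stopping.
Follower covers v·t_r = 9.4444 × 1.6 = 15.111 m while reacting, then v²/(2a_F) = 89.197 / 8.000 = 11.150 m while braking, for a total of 15.111 + 11.150 = 26.261 m.
Since a_F ≤ a_L and the follower starts braking later, the follower is never slower than the leader, so the closest approach is when both have stopped.
Minimum gap = 26.261 − 10.878 = 15.383 m.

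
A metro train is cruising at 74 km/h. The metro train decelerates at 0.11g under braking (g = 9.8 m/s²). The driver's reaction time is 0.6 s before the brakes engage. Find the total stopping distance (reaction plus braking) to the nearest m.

74 km/h ÷ 3.6 = 20.5556 m/s.
a = 0.11 × 9.8 = 1.078 m/s².
Reaction distance = v·t_r = 20.5556 × 0.6 = 12.333 m.
Braking distance = v²/(2a) = 20.5556² / (2 × 1.078) = 422.533 / 2.156 = 195.980 m.
Total = 12.333 + 195.980 = 208.313 m.

Total stopping distance ≈ 208 m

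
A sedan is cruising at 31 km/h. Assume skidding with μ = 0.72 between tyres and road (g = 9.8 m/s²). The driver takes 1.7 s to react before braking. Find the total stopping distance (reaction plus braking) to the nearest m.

Total stopping distance ≈ 20 m

31 km/h ÷ 3.6 = 8.6111 m/s.
a = μg = 0.72 × 9.8 = 7.056 m/s².
Reaction distance = v·t_r = 8.6111 × 1.7 = 14.639 m.
Braking distance = v²/(2a) = 8.6111² / (2 × 7.056) = 74.151 / 14.112 = 5.254 m.
Total = 14.639 + 5.254 = 19.893 m.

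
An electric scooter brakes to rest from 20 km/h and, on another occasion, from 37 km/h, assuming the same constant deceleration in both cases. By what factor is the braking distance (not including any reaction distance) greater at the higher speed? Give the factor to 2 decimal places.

Braking distance d = v²/(2a), so with a fixed, d ∝ v².
Factor = (37/20)² = 1.8500² = 3.4225.

Factor ≈ 3.42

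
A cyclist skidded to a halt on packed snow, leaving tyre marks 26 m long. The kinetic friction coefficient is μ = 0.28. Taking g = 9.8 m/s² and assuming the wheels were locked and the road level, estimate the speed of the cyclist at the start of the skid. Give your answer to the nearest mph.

Deceleration a = μg = 0.28 × 9.8 = 2.744 m/s².
v = √(2a·d) = √(2 × 2.744 × 26) = √142.688 = 11.9452 m/s.
= 11.9452 ÷ 0.44704 = 26.721 mph.

Initial speed ≈ 27 mph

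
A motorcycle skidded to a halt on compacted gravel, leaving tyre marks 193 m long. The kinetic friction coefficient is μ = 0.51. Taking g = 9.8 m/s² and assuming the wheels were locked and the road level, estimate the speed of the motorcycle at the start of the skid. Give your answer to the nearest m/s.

Initial speed ≈ 44 m/s

Deceleration a = μg = 0.51 × 9.8 = 4.998 m/s².
v = √(2a·d) = √(2 × 4.998 × 193) = √1929.228 = 43.9230 m/s.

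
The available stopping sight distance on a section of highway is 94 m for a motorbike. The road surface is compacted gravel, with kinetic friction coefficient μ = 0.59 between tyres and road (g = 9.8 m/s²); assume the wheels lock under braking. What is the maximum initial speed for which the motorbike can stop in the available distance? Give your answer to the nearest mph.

Maximum speed ≈ 74 mph

a = μg = 0.59 × 9.8 = 5.782 m/s².
v²/(2a) = d ⇒ v = √(2 × 5.782 × 94) = √1087.02 = 32.9700 m/s.
32.9700 m/s ÷ 0.44704 = 73.752 mph.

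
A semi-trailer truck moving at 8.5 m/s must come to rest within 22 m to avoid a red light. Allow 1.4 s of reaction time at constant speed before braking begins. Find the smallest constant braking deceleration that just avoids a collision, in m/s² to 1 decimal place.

Required deceleration ≈ 3.6 m/s²

Distance covered during reaction = 8.5000 × 1.4 = 11.900 m.
Distance available for braking: 22 − 11.900 = 10.100 m.
v² = 2a·d ⇒ a = v²/(2d) = 8.5000² / (2 × 10.100) = 72.250 / 20.200 = 3.5767 m/s².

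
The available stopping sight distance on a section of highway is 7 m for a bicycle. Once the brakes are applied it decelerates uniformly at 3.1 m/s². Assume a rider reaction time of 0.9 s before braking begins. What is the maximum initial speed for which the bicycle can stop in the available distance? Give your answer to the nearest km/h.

Maximum speed ≈ 16 km/h

Stopping distance: v·t_r + v²/(2a) = 7 with t_r = 0.9 s and a = 3.100 m/s².
So v² + 5.580 v − 43.40 = 0.
Positive root: v = −a·t_r + √((a·t_r)² + 2a·d) = −2.790 + √(7.784 + 43.40) = 4.3643 m/s.
4.3643 m/s × 3.6 = 15.711 km/h.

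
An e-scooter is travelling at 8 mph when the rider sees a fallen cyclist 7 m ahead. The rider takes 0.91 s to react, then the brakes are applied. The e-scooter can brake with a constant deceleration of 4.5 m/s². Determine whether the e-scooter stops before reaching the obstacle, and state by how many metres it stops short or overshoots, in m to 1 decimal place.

Yes — it stops 2.3 m short of the obstacle

8 mph × 0.44704 = 3.5763 m/s.
Reaction distance = 3.5763 × 0.91 = 3.254 m.
Braking distance = v²/(2a) = 12.790 / 9.000 = 1.421 m.
Total stopping distance = 3.254 + 1.421 = 4.675 m, vs 7 m available — it stops with 7 − 4.675 = 2.325 m to spare.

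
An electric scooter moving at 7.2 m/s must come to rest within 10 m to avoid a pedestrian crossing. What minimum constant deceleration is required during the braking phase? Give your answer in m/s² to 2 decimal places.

Required deceleration ≈ 2.59 m/s²

v² = 2a·d ⇒ a = v²/(2d) = 7.2000² / (2 × 10.000) = 51.840 / 20.000 = 2.5920 m/s².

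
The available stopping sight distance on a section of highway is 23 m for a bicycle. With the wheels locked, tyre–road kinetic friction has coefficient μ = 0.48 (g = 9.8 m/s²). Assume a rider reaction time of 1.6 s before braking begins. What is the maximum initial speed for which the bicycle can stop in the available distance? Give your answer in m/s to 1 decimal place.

a = μg = 0.48 × 9.8 = 4.704 m/s².
Stopping distance: v·t_r + v²/(2a) = 23 with t_r = 1.6 s and a = 4.704 m/s².
So v² + 15.053 v − 216.38 = 0.
Positive root: v = −a·t_r + √((a·t_r)² + 2a·d) = −7.526 + √(56.641 + 216.38) = 8.9973 m/s.

Maximum speed ≈ 9.0 m/s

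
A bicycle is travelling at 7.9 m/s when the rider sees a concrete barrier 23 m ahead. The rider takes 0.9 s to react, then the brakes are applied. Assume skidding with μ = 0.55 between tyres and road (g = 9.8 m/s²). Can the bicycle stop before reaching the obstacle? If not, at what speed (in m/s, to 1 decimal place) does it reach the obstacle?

Yes — it stops about 10.1 m short of the obstacle, so it never reaches it

a = μg = 0.55 × 9.8 = 5.390 m/s².
Reaction distance = 7.9000 × 0.9 = 7.110 m.
Braking distance = v²/(2a) = 62.410 / 10.780 = 5.789 m.
Total stopping distance = 7.110 + 5.789 = 12.899 m, vs 23 m available — it stops with 23 − 12.899 = 10.101 m to spare.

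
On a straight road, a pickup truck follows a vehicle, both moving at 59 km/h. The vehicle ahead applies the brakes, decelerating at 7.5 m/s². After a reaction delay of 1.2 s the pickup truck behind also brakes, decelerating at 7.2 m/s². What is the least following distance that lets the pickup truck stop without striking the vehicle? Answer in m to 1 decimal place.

59 km/h ÷ 3.6 = 16.3889 m/s.
Leader travels v²/(2a_L) = 268.596 / 15.000 = 17.906 m before stopping.
Follower covers v·t_r = 16.3889 × 1.2 = 19.667 m while reacting, then v²/(2a_F) = 268.596 / 14.400 = 18.652 m while braking, for a total of 19.667 + 18.652 = 38.319 m.
Since a_F ≤ a_L and the follower starts braking later, the follower is never slower than the leader, so the closest approach is when both have stopped.
Minimum gap = 38.319 − 17.906 = 20.413 m.

Minimum gap ≈ 20.4 m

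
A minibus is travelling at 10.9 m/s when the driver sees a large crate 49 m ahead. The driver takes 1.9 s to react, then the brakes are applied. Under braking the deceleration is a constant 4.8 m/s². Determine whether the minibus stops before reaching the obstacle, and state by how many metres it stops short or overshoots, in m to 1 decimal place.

Reaction distance = 10.9000 × 1.9 = 20.710 m.
Braking distance = v²/(2a) = 118.810 / 9.600 = 12.376 m.
Total stopping distance = 20.710 + 12.376 = 33.086 m, vs 49 m available — it stops with 49 − 33.086 = 15.914 m to spare.

Yes — it stops 15.9 m short of the obstacle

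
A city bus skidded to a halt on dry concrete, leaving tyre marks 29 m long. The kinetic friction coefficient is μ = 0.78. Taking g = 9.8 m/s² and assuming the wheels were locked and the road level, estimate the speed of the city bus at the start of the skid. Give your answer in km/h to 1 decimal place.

Deceleration a = μg = 0.78 × 9.8 = 7.644 m/s².
v = √(2a·d) = √(2 × 7.644 × 29) = √443.352 = 21.0559 m/s.
= 21.0559 × 3.6 = 75.801 km/h.

Initial speed ≈ 75.8 km/h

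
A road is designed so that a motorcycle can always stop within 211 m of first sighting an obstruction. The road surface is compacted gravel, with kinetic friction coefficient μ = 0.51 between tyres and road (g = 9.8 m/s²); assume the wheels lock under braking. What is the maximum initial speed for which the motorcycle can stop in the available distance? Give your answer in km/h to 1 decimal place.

Maximum speed ≈ 165.3 km/h

a = μg = 0.51 × 9.8 = 4.998 m/s².
v²/(2a) = d ⇒ v = √(2 × 4.998 × 211) = √2109.16 = 45.9256 m/s.
45.9256 m/s × 3.6 = 165.332 km/h.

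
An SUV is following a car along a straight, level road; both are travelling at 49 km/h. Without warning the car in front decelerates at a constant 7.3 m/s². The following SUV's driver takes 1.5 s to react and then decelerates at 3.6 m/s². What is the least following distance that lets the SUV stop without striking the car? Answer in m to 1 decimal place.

Minimum gap ≈ 33.5 m

49 km/h ÷ 3.6 = 13.6111 m/s.
Leader travels v²/(2a_L) = 185.262 / 14.600 = 12.689 m before stopping.
Follower covers v·t_r = 13.6111 × 1.5 = 20.417 m while reacting, then v²/(2a_F) = 185.262 / 7.200 = 25.731 m while braking, for a total of 20.417 + 25.731 = 46.148 m.
Since a_F ≤ a_L and the follower starts braking later, the follower is never slower than the leader, so the closest approach is when both have stopped.
Minimum gap = 46.148 − 12.689 = 33.459 m.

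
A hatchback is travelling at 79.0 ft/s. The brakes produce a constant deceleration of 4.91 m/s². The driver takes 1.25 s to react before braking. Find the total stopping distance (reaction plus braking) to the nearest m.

Total stopping distance ≈ 89 m

79 ft/s × 0.3048 = 24.0792 m/s.
Reaction distance = v·t_r = 24.0792 × 1.25 = 30.099 m.
Braking distance = v²/(2a) = 24.0792² / (2 × 4.910) = 579.808 / 9.820 = 59.044 m.
Total = 30.099 + 59.044 = 89.143 m.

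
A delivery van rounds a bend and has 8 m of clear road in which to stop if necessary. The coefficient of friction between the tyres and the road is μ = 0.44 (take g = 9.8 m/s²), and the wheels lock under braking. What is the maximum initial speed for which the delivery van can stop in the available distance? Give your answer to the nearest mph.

a = μg = 0.44 × 9.8 = 4.312 m/s².
v²/(2a) = d ⇒ v = √(2 × 4.312 × 8) = √68.99 = 8.3060 m/s.
8.3060 m/s ÷ 0.44704 = 18.580 mph.

Maximum speed ≈ 19 mph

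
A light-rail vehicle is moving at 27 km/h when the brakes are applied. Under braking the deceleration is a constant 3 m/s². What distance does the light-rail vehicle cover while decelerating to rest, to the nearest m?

27 km/h ÷ 3.6 = 7.5000 m/s.
Braking distance = v²/(2a) = 7.5000² / (2 × 3.000) = 56.250 / 6.000 = 9.375 m.

Braking distance ≈ 9 m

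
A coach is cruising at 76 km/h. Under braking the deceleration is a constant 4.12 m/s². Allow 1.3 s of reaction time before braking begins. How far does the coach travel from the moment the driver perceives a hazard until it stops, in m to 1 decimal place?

Total stopping distance ≈ 81.5 m

76 km/h ÷ 3.6 = 21.1111 m/s.
Reaction distance = v·t_r = 21.1111 × 1.3 = 27.444 m.
Braking distance = v²/(2a) = 21.1111² / (2 × 4.120) = 445.679 / 8.240 = 54.087 m.
Total = 27.444 + 54.087 = 81.531 m.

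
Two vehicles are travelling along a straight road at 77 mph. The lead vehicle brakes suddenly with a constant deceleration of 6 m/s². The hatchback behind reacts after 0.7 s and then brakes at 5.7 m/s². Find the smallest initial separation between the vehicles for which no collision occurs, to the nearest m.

Minimum gap ≈ 29 m

77 mph × 0.44704 = 34.4221 m/s.
Leader travels v²/(2a_L) = 1184.881 / 12.000 = 98.740 m before stopping.
Follower covers v·t_r = 34.4221 × 0.7 = 24.095 m while reacting, then v²/(2a_F) = 1184.881 / 11.400 = 103.937 m while braking, for a total of 24.095 + 103.937 = 128.032 m.
Since a_F ≤ a_L and the follower starts braking later, the follower is never slower than the leader, so the closest approach is when both have stopped.
Minimum gap = 128.032 − 98.740 = 29.292 m.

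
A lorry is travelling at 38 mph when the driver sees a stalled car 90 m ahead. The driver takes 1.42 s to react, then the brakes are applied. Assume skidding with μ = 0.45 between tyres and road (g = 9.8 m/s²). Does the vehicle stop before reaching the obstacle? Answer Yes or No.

Yes

38 mph × 0.44704 = 16.9875 m/s.
a = μg = 0.45 × 9.8 = 4.410 m/s².
Reaction distance = 16.9875 × 1.42 = 24.122 m.
Braking distance = v²/(2a) = 288.575 / 8.820 = 32.718 m.
Total stopping distance = 24.122 + 32.718 = 56.840 m, vs 90 m available — it stops with 90 − 56.840 = 33.160 m to spare.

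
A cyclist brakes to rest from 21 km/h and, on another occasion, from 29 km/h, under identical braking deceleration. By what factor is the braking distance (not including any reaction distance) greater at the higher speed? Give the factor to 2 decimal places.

Factor ≈ 1.91

Braking distance d = v²/(2a), so with a fixed, d ∝ v².
Factor = (29/21)² = 1.3810² = 1.9072.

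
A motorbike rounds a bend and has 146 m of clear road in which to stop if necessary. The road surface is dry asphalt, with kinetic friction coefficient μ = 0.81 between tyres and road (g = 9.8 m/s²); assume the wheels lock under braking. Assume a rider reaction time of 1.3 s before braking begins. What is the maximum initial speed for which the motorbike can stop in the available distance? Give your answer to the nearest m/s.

a = μg = 0.81 × 9.8 = 7.938 m/s².
Stopping distance: v·t_r + v²/(2a) = 146 with t_r = 1.3 s and a = 7.938 m/s².
So v² + 20.639 v − 2317.90 = 0.
Positive root: v = −a·t_r + √((a·t_r)² + 2a·d) = −10.319 + √(106.482 + 2317.90) = 38.9190 m/s.

Maximum speed ≈ 39 m/s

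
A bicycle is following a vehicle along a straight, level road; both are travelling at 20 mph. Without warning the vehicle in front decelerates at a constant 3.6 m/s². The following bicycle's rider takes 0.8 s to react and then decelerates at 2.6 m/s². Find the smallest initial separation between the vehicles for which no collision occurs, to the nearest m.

Minimum gap ≈ 11 m

20 mph × 0.44704 = 8.9408 m/s.
Leader travels v²/(2a_L) = 79.938 / 7.200 = 11.103 m before stopping.
Follower covers v·t_r = 8.9408 × 0.8 = 7.153 m while reacting, then v²/(2a_F) = 79.938 / 5.200 = 15.373 m while braking, for a total of 7.153 + 15.373 = 22.526 m.
Since a_F ≤ a_L and the follower starts braking later, the follower is never slower than the leader, so the closest approach is when both have stopped.
Minimum gap = 22.526 − 11.103 = 11.423 m.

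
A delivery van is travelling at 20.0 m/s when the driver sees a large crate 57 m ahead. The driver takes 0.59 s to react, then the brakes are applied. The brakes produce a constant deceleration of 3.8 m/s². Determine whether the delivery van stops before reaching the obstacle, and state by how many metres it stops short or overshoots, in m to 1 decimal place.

Reaction distance = 20.0000 × 0.59 = 11.800 m.
Braking distance = v²/(2a) = 400.000 / 7.600 = 52.632 m.
Total stopping distance = 11.800 + 52.632 = 64.432 m, vs 57 m available — it cannot stop in time and overshoots by 64.432 − 57 = 7.432 m.

No — it overshoots by 7.4 m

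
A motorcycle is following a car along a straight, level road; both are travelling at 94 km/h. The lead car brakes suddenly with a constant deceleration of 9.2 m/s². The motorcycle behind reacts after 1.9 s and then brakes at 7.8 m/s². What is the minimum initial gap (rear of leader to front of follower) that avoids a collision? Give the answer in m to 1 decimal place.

94 km/h ÷ 3.6 = 26.1111 m/s.
Leader travels v²/(2a_L) = 681.790 / 18.400 = 37.054 m before stopping.
Follower covers v·t_r = 26.1111 × 1.9 = 49.611 m while reacting, then v²/(2a_F) = 681.790 / 15.600 = 43.704 m while braking, for a total of 49.611 + 43.704 = 93.315 m.
Since a_F ≤ a_L and the follower starts braking later, the follower is never slower than the leader, so the closest approach is when both have stopped.
Minimum gap = 93.315 − 37.054 = 56.261 m.

Minimum gap ≈ 56.3 m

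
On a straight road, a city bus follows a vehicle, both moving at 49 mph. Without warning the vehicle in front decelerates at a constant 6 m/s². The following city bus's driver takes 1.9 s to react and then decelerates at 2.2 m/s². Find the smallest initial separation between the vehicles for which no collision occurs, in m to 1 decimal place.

49 mph × 0.44704 = 21.9050 m/s.
Leader travels v²/(2a_L) = 479.829 / 12.000 = 39.986 m before stopping.
Follower covers v·t_r = 21.9050 × 1.9 = 41.620 m while reacting, then v²/(2a_F) = 479.829 / 4.400 = 109.052 m while braking, for a total of 41.620 + 109.052 = 150.672 m.
Since a_F ≤ a_L and the follower starts braking later, the follower is never slower than the leader, so the closest approach is when both have stopped.
Minimum gap = 150.672 − 39.986 = 110.686 m.

Minimum gap ≈ 110.7 m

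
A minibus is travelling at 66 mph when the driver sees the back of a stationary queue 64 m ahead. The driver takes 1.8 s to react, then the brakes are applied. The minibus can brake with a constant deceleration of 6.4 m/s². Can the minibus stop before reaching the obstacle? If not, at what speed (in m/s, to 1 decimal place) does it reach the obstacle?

No — it strikes the obstacle at 27.0 m/s

66 mph × 0.44704 = 29.5046 m/s.
Reaction distance = 29.5046 × 1.8 = 53.108 m.
Braking distance needed to stop: v²/(2a) = 870.521 / 12.800 = 68.009 m, so total needed = 53.108 + 68.009 = 121.117 m > 64 m — it cannot stop.
Distance remaining when braking begins: 64 − 53.108 = 10.892 m.
v² = v₀² − 2a·d = 870.521 − 2 × 6.400 × 10.892 = 731.103 m²/s².
v = √731.103 = 27.039 m/s.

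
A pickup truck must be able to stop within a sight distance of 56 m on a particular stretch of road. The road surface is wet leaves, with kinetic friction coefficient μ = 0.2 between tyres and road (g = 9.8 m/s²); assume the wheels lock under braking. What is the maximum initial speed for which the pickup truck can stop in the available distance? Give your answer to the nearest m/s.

Maximum speed ≈ 15 m/s

a = μg = 0.2 × 9.8 = 1.960 m/s².
v²/(2a) = d ⇒ v = √(2 × 1.960 × 56) = √219.52 = 14.8162 m/s.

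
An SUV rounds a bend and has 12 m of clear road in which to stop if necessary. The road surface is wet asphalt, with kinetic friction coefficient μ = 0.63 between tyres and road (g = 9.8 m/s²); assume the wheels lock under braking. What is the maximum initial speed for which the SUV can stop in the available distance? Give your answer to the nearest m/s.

a = μg = 0.63 × 9.8 = 6.174 m/s².
v²/(2a) = d ⇒ v = √(2 × 6.174 × 12) = √148.18 = 12.1729 m/s.

Maximum speed ≈ 12 m/s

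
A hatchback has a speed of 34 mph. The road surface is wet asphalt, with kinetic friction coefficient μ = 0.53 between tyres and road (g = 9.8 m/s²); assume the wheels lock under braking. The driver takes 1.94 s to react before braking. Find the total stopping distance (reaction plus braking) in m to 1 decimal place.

Total stopping distance ≈ 51.7 m

34 mph × 0.44704 = 15.1994 m/s.
a = μg = 0.53 × 9.8 = 5.194 m/s².
Reaction distance = v·t_r = 15.1994 × 1.94 = 29.487 m.
Braking distance = v²/(2a) = 15.1994² / (2 × 5.194) = 231.022 / 10.388 = 22.239 m.
Total = 29.487 + 22.239 = 51.726 m.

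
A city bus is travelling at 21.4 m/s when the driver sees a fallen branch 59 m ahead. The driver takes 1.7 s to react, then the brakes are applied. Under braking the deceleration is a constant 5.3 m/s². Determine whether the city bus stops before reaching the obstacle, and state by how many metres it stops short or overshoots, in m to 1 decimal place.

No — it overshoots by 20.6 m

Reaction distance = 21.4000 × 1.7 = 36.380 m.
Braking distance = v²/(2a) = 457.960 / 10.600 = 43.204 m.
Total stopping distance = 36.380 + 43.204 = 79.584 m, vs 59 m available — it cannot stop in time and overshoots by 79.584 − 59 = 20.584 m.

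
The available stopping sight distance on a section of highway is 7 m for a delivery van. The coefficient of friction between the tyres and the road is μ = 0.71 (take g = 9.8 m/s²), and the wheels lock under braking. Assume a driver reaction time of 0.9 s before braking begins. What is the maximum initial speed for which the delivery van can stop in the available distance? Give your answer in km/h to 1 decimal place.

a = μg = 0.71 × 9.8 = 6.958 m/s².
Stopping distance: v·t_r + v²/(2a) = 7 with t_r = 0.9 s and a = 6.958 m/s².
So v² + 12.524 v − 97.41 = 0.
Positive root: v = −a·t_r + √((a·t_r)² + 2a·d) = −6.262 + √(39.213 + 97.41) = 5.4266 m/s.
5.4266 m/s × 3.6 = 19.536 km/h.

Maximum speed ≈ 19.5 km/h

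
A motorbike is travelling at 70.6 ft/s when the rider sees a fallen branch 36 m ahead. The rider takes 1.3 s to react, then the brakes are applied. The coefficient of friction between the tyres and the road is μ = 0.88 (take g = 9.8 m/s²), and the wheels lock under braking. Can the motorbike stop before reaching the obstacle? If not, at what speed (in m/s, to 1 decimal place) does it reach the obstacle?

No — it strikes the obstacle at 18.0 m/s

70.6 ft/s × 0.3048 = 21.5189 m/s.
a = μg = 0.88 × 9.8 = 8.624 m/s².
Reaction distance = 21.5189 × 1.3 = 27.975 m.
Braking distance needed to stop: v²/(2a) = 463.063 / 17.248 = 26.847 m, so total needed = 27.975 + 26.847 = 54.822 m > 36 m — it cannot stop.
Distance remaining when braking begins: 36 − 27.975 = 8.025 m.
v² = v₀² − 2a·d = 463.063 − 2 × 8.624 × 8.025 = 324.648 m²/s².
v = √324.648 = 18.018 m/s.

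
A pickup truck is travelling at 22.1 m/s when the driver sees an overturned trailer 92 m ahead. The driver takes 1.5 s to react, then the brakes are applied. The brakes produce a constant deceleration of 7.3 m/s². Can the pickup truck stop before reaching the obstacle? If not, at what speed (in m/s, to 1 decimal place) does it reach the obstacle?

Yes — it stops about 25.4 m short of the obstacle, so it never reaches it

Reaction distance = 22.1000 × 1.5 = 33.150 m.
Braking distance = v²/(2a) = 488.410 / 14.600 = 33.453 m.
Total stopping distance = 33.150 + 33.453 = 66.603 m, vs 92 m available — it stops with 92 − 66.603 = 25.397 m to spare.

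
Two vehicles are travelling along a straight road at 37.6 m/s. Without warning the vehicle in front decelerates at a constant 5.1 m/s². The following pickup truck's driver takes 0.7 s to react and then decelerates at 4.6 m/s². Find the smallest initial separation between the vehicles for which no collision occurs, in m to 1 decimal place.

Leader travels v²/(2a_L) = 1413.760 / 10.200 = 138.604 m before stopping.
Follower covers v·t_r = 37.6000 × 0.7 = 26.320 m while reacting, then v²/(2a_F) = 1413.760 / 9.200 = 153.670 m while braking, for a total of 26.320 + 153.670 = 179.990 m.
Since a_F ≤ a_L and the follower starts braking later, the follower is never slower than the leader, so the closest approach is when both have stopped.
Minimum gap = 179.990 − 138.604 = 41.386 m.

Minimum gap ≈ 41.4 m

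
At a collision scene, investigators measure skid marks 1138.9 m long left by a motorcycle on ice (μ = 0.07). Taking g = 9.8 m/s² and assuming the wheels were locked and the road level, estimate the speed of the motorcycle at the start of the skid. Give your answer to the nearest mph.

Initial speed ≈ 88 mph

Deceleration a = μg = 0.07 × 9.8 = 0.686 m/s².
v = √(2a·d) = √(2 × 0.686 × 1138.9) = √1562.571 = 39.5294 m/s.
= 39.5294 ÷ 0.44704 = 88.425 mph.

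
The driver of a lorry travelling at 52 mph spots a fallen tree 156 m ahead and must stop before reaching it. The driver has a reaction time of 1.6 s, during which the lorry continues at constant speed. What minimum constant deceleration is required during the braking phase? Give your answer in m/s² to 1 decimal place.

Required deceleration ≈ 2.3 m/s²

52 mph × 0.44704 = 23.2461 m/s.
Distance covered during reaction = 23.2461 × 1.6 = 37.194 m.
Distance available for braking: 156 − 37.194 = 118.806 m.
v² = 2a·d ⇒ a = v²/(2d) = 23.2461² / (2 × 118.806) = 540.381 / 237.612 = 2.2742 m/s².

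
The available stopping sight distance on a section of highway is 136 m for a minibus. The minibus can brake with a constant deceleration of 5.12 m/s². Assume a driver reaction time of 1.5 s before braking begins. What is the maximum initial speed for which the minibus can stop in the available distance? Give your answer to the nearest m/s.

Maximum speed ≈ 30 m/s

Stopping distance: v·t_r + v²/(2a) = 136 with t_r = 1.5 s and a = 5.120 m/s².
So v² + 15.360 v − 1392.64 = 0.
Positive root: v = −a·t_r + √((a·t_r)² + 2a·d) = −7.680 + √(58.982 + 1392.64) = 30.4202 m/s.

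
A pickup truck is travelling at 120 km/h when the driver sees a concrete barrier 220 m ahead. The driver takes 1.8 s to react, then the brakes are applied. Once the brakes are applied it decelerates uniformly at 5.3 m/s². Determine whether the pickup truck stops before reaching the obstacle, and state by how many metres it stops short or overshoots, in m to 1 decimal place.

Yes — it stops 55.2 m short of the obstacle

120 km/h ÷ 3.6 = 33.3333 m/s.
Reaction distance = 33.3333 × 1.8 = 60.000 m.
Braking distance = v²/(2a) = 1111.109 / 10.600 = 104.822 m.
Total stopping distance = 60.000 + 104.822 = 164.822 m, vs 220 m available — it stops with 220 − 164.822 = 55.178 m to spare.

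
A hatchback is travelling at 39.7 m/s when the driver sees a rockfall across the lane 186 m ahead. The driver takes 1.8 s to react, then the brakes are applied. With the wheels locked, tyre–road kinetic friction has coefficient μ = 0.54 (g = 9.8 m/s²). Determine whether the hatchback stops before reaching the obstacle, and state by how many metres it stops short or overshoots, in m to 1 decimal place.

a = μg = 0.54 × 9.8 = 5.292 m/s².
Reaction distance = 39.7000 × 1.8 = 71.460 m.
Braking distance = v²/(2a) = 1576.090 / 10.584 = 148.913 m.
Total stopping distance = 71.460 + 148.913 = 220.373 m, vs 186 m available — it cannot stop in time and overshoots by 220.373 − 186 = 34.373 m.

No — it overshoots by 34.4 m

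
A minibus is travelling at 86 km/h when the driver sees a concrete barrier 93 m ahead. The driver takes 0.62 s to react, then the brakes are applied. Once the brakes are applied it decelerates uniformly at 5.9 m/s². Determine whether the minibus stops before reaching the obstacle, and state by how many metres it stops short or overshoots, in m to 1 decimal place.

86 km/h ÷ 3.6 = 23.8889 m/s.
Reaction distance = 23.8889 × 0.62 = 14.811 m.
Braking distance = v²/(2a) = 570.680 / 11.800 = 48.363 m.
Total stopping distance = 14.811 + 48.363 = 63.174 m, vs 93 m available — it stops with 93 − 63.174 = 29.826 m to spare.

Yes — it stops 29.8 m short of the obstacle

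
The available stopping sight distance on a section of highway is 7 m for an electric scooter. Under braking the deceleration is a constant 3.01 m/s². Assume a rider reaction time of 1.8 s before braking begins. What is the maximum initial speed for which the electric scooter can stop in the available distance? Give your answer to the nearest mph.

Stopping distance: v·t_r + v²/(2a) = 7 with t_r = 1.8 s and a = 3.010 m/s².
So v² + 10.836 v − 42.14 = 0.
Positive root: v = −a·t_r + √((a·t_r)² + 2a·d) = −5.418 + √(29.355 + 42.14) = 3.0375 m/s.
3.0375 m/s ÷ 0.44704 = 6.795 mph.

Maximum speed ≈ 7 mph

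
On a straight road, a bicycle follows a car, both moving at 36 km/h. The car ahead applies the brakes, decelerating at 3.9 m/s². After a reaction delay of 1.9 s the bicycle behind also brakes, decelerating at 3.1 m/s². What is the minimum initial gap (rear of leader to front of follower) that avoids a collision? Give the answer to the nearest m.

36 km/h ÷ 3.6 = 10.0000 m/s.
Leader travels v²/(2a_L) = 100.000 / 7.800 = 12.821 m before stopping.
Follower covers v·t_r = 10.0000 × 1.9 = 19.000 m while reacting, then v²/(2a_F) = 100.000 / 6.200 = 16.129 m while braking, for a total of 19.000 + 16.129 = 35.129 m.
Since a_F ≤ a_L and the follower starts braking later, the follower is never slower than the leader, so the closest approach is when both have stopped.
Minimum gap = 35.129 − 12.821 = 22.308 m.

Minimum gap ≈ 22 m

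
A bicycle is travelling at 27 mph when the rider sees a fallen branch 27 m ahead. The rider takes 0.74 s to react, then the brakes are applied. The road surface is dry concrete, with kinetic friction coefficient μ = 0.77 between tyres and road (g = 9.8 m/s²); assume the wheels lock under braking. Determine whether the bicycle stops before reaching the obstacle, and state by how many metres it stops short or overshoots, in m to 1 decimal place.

Yes — it stops 8.4 m short of the obstacle

27 mph × 0.44704 = 12.0701 m/s.
a = μg = 0.77 × 9.8 = 7.546 m/s².
Reaction distance = 12.0701 × 0.74 = 8.932 m.
Braking distance = v²/(2a) = 145.687 / 15.092 = 9.653 m.
Total stopping distance = 8.932 + 9.653 = 18.585 m, vs 27 m available — it stops with 27 − 18.585 = 8.415 m to spare.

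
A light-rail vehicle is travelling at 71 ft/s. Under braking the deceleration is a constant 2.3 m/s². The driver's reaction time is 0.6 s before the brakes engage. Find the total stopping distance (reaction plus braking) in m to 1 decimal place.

71 ft/s × 0.3048 = 21.6408 m/s.
Reaction distance = v·t_r = 21.6408 × 0.6 = 12.984 m.
Braking distance = v²/(2a) = 21.6408² / (2 × 2.300) = 468.324 / 4.600 = 101.810 m.
Total = 12.984 + 101.810 = 114.794 m.

Total stopping distance ≈ 114.8 m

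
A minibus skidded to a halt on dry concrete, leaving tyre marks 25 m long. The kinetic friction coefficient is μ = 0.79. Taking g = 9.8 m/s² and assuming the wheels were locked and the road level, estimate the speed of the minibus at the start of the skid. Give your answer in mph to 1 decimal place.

Initial speed ≈ 44.0 mph

Deceleration a = μg = 0.79 × 9.8 = 7.742 m/s².
v = √(2a·d) = √(2 × 7.742 × 25) = √387.100 = 19.6749 m/s.
= 19.6749 ÷ 0.44704 = 44.011 mph.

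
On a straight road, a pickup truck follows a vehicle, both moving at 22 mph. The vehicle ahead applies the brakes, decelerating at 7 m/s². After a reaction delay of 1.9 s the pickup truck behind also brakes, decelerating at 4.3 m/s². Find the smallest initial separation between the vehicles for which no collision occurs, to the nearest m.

22 mph × 0.44704 = 9.8349 m/s.
Leader travels v²/(2a_L) = 96.725 / 14.000 = 6.909 m before stopping.
Follower covers v·t_r = 9.8349 × 1.9 = 18.686 m while reacting, then v²/(2a_F) = 96.725 / 8.600 = 11.247 m while braking, for a total of 18.686 + 11.247 = 29.933 m.
Since a_F ≤ a_L and the follower starts braking later, the follower is never slower than the leader, so the closest approach is when both have stopped.
Minimum gap = 29.933 − 6.909 = 23.024 m.

Minimum gap ≈ 23 m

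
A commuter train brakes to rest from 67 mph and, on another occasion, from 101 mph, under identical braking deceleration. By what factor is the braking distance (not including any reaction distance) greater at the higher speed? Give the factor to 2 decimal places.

Braking distance d = v²/(2a), so with a fixed, d ∝ v².
Factor = (101/67)² = 1.5075² = 2.2726.

Factor ≈ 2.27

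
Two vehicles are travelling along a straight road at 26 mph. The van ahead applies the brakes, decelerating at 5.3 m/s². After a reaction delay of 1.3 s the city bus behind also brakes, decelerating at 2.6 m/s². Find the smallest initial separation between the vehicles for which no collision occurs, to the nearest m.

26 mph × 0.44704 = 11.6230 m/s.
Leader travels v²/(2a_L) = 135.094 / 10.600 = 12.745 m before stopping.
Follower covers v·t_r = 11.6230 × 1.3 = 15.110 m while reacting, then v²/(2a_F) = 135.094 / 5.200 = 25.980 m while braking, for a total of 15.110 + 25.980 = 41.090 m.
Since a_F ≤ a_L and the follower starts braking later, the follower is never slower than the leader, so the closest approach is when both have stopped.
Minimum gap = 41.090 − 12.745 = 28.345 m.

Minimum gap ≈ 28 m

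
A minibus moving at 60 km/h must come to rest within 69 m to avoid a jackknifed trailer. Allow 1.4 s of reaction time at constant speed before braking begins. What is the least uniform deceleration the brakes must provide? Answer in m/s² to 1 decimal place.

Required deceleration ≈ 3.0 m/s²

60 km/h ÷ 3.6 = 16.6667 m/s.
Distance covered during reaction = 16.6667 × 1.4 = 23.333 m.
Distance available for braking: 69 − 23.333 = 45.667 m.
v² = 2a·d ⇒ a = v²/(2d) = 16.6667² / (2 × 45.667) = 277.779 / 91.334 = 3.0414 m/s².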